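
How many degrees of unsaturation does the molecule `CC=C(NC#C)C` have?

3

Molecular formula from the SMILES: C6H9N.
DoU = (2C + 2 + N − H − X)/2 = (2·6 + 2 + 1 − 9 − 0)/2 = 6/2 = 3.
(Structurally: 0 ring(s) + 3 π bond(s) = 3.)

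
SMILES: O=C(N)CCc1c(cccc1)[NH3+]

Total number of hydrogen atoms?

Hydrogens are implicit in SMILES; fill each atom to its normal valence:
  4 × C (aromatic): 1 H each → 4
  2 × C: 2 H each → 4
  2 × C (aromatic): no H
  1 × C: no H
  1 × N (charge +1): 3 H
  1 × N: 2 H
  1 × O: no H
  Total hydrogens = 13.

13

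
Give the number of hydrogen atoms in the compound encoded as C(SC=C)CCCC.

14

Hydrogens are implicit in SMILES; fill each atom to its normal valence:
  5 × C: 2 H each → 10
  1 × C: 3 H
  1 × C: 1 H
  1 × S: no H
  Total hydrogens = 14.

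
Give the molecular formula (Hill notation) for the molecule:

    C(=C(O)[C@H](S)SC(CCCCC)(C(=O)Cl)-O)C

C11H19ClO3S2

Heavy atoms from the SMILES: 11 C, 1 Cl, 3 O, 2 S.
Implicit hydrogens by atom environment:
  4 × C: 2 H each → 8
  3 × C: no H
  2 × C: 3 H each → 6
  2 × C: 1 H each → 2
  2 × O: 1 H each → 2
  1 × Cl: no H
  1 × O: no H
  1 × S: 1 H
  1 × S: no H
  Total hydrogens = 19.
Molecular formula: C11H19ClO3S2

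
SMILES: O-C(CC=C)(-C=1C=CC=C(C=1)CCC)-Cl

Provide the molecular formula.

C13H17ClO

Heavy atoms from the SMILES: 13 C, 1 Cl, 1 O.
Implicit hydrogens by atom environment:
  4 × C: 2 H each → 8
  4 × C (aromatic): 1 H each → 4
  2 × C (aromatic): no H
  1 × C: 3 H
  1 × C: 1 H
  1 × C: no H
  1 × Cl: no H
  1 × O: 1 H
  Total hydrogens = 17.
Molecular formula: C13H17ClO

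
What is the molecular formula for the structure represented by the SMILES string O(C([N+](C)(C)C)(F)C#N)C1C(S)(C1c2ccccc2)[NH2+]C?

[C15H22FN3OS]2+

Heavy atoms from the SMILES: 15 C, 1 F, 3 N, 1 O, 1 S.
Implicit hydrogens by atom environment:
  5 × C (aromatic): 1 H each → 5
  4 × C: 3 H each → 12
  3 × C: no H
  2 × C: 1 H each → 2
  1 × C (aromatic): no H
  1 × F: no H
  1 × N (charge +1): 2 H
  1 × N: no H
  1 × N (charge +1): no H
  1 × O: no H
  1 × S: 1 H
  Total hydrogens = 22.
Net charge +2.
Molecular formula: [C15H22FN3OS]2+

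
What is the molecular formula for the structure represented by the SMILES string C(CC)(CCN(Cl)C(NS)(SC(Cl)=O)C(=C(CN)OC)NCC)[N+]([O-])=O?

C13H25Cl2N5O4S2

Heavy atoms from the SMILES: 13 C, 2 Cl, 5 N, 4 O, 2 S.
Implicit hydrogens by atom environment:
  5 × C: 2 H each → 10
  4 × C: no H
  3 × C: 3 H each → 9
  3 × O: no H
  2 × Cl: no H
  2 × N: 1 H each → 2
  1 × C: 1 H
  1 × N: 2 H
  1 × N: no H
  1 × N (charge +1): no H
  1 × O (charge -1): no H
  1 × S: 1 H
  1 × S: no H
  Total hydrogens = 25.
Molecular formula: C13H25Cl2N5O4S2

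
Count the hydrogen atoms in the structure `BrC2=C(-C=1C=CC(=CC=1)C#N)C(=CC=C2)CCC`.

Hydrogens are implicit in SMILES; fill each atom to its normal valence:
  7 × C (aromatic): 1 H each → 7
  5 × C (aromatic): no H
  2 × C: 2 H each → 4
  1 × Br: no H
  1 × C: 3 H
  1 × C: no H
  1 × N: no H
  Total hydrogens = 14.

14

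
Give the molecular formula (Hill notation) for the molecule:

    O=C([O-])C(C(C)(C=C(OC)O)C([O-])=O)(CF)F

[C9H10F2O6]2-

Heavy atoms from the SMILES: 9 C, 2 F, 6 O.
Implicit hydrogens by atom environment:
  5 × C: no H
  3 × O: no H
  2 × C: 3 H each → 6
  2 × F: no H
  2 × O (charge -1): no H
  1 × C: 2 H
  1 × C: 1 H
  1 × O: 1 H
  Total hydrogens = 10.
Net charge -2.
Molecular formula: [C9H10F2O6]2-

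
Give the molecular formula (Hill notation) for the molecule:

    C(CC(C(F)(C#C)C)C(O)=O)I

Heavy atoms from the SMILES: 8 C, 1 F, 1 I, 2 O.
Implicit hydrogens by atom environment:
  3 × C: no H
  2 × C: 2 H each → 4
  2 × C: 1 H each → 2
  1 × C: 3 H
  1 × F: no H
  1 × I: no H
  1 × O: 1 H
  1 × O: no H
  Total hydrogens = 10.
Molecular formula: C8H10FIO2

C8H10FIO2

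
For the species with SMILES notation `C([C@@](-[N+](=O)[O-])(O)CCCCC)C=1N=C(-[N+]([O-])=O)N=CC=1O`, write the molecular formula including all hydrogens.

Heavy atoms from the SMILES: 11 C, 4 N, 6 O.
Implicit hydrogens by atom environment:
  5 × C: 2 H each → 10
  3 × C (aromatic): no H
  2 × N (aromatic): no H
  2 × N (charge +1): no H
  2 × O: 1 H each → 2
  2 × O: no H
  2 × O (charge -1): no H
  1 × C: 3 H
  1 × C (aromatic): 1 H
  1 × C: no H
  Total hydrogens = 16.
Molecular formula: C11H16N4O6

C11H16N4O6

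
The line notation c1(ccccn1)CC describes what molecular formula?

Heavy atoms from the SMILES: 7 C, 1 N.
Implicit hydrogens by atom environment:
  4 × C (aromatic): 1 H each → 4
  1 × C: 3 H
  1 × C: 2 H
  1 × C (aromatic): no H
  1 × N (aromatic): no H
  Total hydrogens = 9.
Molecular formula: C7H9N

C7H9N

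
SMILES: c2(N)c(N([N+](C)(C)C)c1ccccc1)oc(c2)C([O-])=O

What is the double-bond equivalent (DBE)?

8

Molecular formula from the SMILES: C14H17N3O3.
DoU = (2C + 2 + N − H − X)/2 = (2·14 + 2 + 3 − 17 − 0)/2 = 16/2 = 8.
(Structurally: 2 ring(s) + 6 π bond(s) = 8.)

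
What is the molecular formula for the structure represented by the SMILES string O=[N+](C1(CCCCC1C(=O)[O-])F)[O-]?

Heavy atoms from the SMILES: 7 C, 1 F, 1 N, 4 O.
Implicit hydrogens by atom environment:
  4 × C: 2 H each → 8
  2 × C: no H
  2 × O: no H
  2 × O (charge -1): no H
  1 × C: 1 H
  1 × F: no H
  1 × N (charge +1): no H
  Total hydrogens = 9.
Net charge -1.
Molecular formula: C7H9FNO4-

C7H9FNO4-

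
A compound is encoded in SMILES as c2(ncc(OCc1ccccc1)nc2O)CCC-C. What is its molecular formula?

C15H18N2O2

Heavy atoms from the SMILES: 15 C, 2 N, 2 O.
Implicit hydrogens by atom environment:
  6 × C (aromatic): 1 H each → 6
  4 × C: 2 H each → 8
  4 × C (aromatic): no H
  2 × N (aromatic): no H
  1 × C: 3 H
  1 × O: 1 H
  1 × O: no H
  Total hydrogens = 18.
Molecular formula: C15H18N2O2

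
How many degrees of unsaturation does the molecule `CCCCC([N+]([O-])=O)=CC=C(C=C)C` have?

4

Molecular formula from the SMILES: C11H17NO2.
DoU = (2C + 2 + N − H − X)/2 = (2·11 + 2 + 1 − 17 − 0)/2 = 8/2 = 4.
(Structurally: 0 ring(s) + 4 π bond(s) = 4.)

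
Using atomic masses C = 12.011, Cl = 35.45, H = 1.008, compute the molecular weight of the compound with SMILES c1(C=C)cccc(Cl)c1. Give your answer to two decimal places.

Molecular formula: C8H7Cl.
M = 8×12.011 + 1×35.45 + 7×1.008 = 138.59 g/mol.

138.59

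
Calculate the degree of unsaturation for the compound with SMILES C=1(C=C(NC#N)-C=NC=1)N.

Molecular formula from the SMILES: C6H6N4.
DoU = (2C + 2 + N − H − X)/2 = (2·6 + 2 + 4 − 6 − 0)/2 = 12/2 = 6.
(Structurally: 1 ring(s) + 5 π bond(s) = 6.)

6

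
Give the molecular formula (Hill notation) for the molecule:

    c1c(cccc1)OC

C7H8O

Heavy atoms from the SMILES: 7 C, 1 O.
Implicit hydrogens by atom environment:
  5 × C (aromatic): 1 H each → 5
  1 × C: 3 H
  1 × C (aromatic): no H
  1 × O: no H
  Total hydrogens = 8.
Molecular formula: C7H8O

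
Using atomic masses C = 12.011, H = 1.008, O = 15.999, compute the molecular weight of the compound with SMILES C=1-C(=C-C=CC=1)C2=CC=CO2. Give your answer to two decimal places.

Molecular formula: C10H8O.
M = 10×12.011 + 8×1.008 + 1×15.999 = 144.17 g/mol.

144.17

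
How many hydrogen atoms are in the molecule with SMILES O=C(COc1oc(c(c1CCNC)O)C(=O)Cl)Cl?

11

Hydrogens are implicit in SMILES; fill each atom to its normal valence:
  4 × C (aromatic): no H
  3 × C: 2 H each → 6
  3 × O: no H
  2 × C: no H
  2 × Cl: no H
  1 × C: 3 H
  1 × N: 1 H
  1 × O: 1 H
  1 × O (aromatic): no H
  Total hydrogens = 11.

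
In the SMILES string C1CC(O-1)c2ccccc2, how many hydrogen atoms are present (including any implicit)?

Hydrogens are implicit in SMILES; fill each atom to its normal valence:
  5 × C (aromatic): 1 H each → 5
  2 × C: 2 H each → 4
  1 × C: 1 H
  1 × C (aromatic): no H
  1 × O: no H
  Total hydrogens = 10.

10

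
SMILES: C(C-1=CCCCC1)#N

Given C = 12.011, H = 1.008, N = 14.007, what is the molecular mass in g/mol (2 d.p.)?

107.16

Molecular formula: C7H9N.
M = 7×12.011 + 9×1.008 + 1×14.007 = 107.16 g/mol.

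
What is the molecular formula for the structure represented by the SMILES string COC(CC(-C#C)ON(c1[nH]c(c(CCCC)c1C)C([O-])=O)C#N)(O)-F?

C17H21FN3O5-

Heavy atoms from the SMILES: 17 C, 1 F, 3 N, 5 O.
Implicit hydrogens by atom environment:
  4 × C: 2 H each → 8
  4 × C (aromatic): no H
  4 × C: no H
  3 × C: 3 H each → 9
  3 × O: no H
  2 × C: 1 H each → 2
  2 × N: no H
  1 × F: no H
  1 × N (aromatic): 1 H
  1 × O: 1 H
  1 × O (charge -1): no H
  Total hydrogens = 21.
Net charge -1.
Molecular formula: C17H21FN3O5-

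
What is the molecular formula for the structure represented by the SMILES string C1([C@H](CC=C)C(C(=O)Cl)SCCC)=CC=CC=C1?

Heavy atoms from the SMILES: 15 C, 1 Cl, 1 O, 1 S.
Implicit hydrogens by atom environment:
  5 × C (aromatic): 1 H each → 5
  4 × C: 2 H each → 8
  3 × C: 1 H each → 3
  1 × C: 3 H
  1 × C: no H
  1 × C (aromatic): no H
  1 × Cl: no H
  1 × O: no H
  1 × S: no H
  Total hydrogens = 19.
Molecular formula: C15H19ClOS

C15H19ClOS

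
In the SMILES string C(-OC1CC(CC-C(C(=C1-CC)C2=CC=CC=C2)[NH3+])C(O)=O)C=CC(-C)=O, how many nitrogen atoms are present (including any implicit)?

The symbol for nitrogen appears 1 time in the SMILES.

1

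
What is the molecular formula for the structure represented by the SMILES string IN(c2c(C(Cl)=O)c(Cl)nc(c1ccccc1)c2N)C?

C13H10Cl2IN3O

Heavy atoms from the SMILES: 13 C, 2 Cl, 1 I, 3 N, 1 O.
Implicit hydrogens by atom environment:
  6 × C (aromatic): no H
  5 × C (aromatic): 1 H each → 5
  2 × Cl: no H
  1 × C: 3 H
  1 × C: no H
  1 × I: no H
  1 × N: 2 H
  1 × N (aromatic): no H
  1 × N: no H
  1 × O: no H
  Total hydrogens = 10.
Molecular formula: C13H10Cl2IN3O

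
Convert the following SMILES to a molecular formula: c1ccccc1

C6H6

Heavy atoms from the SMILES: 6 C.
Implicit hydrogens by atom environment:
  6 × C (aromatic): 1 H each → 6
  Total hydrogens = 6.
Molecular formula: C6H6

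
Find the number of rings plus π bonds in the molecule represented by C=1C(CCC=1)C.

Molecular formula from the SMILES: C6H10.
DoU = (2C + 2 + N − H − X)/2 = (2·6 + 2 + 0 − 10 − 0)/2 = 4/2 = 2.
(Structurally: 1 ring(s) + 1 π bond(s) = 2.)

2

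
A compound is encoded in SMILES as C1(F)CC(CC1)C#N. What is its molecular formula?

C6H8FN

Heavy atoms from the SMILES: 6 C, 1 F, 1 N.
Implicit hydrogens by atom environment:
  3 × C: 2 H each → 6
  2 × C: 1 H each → 2
  1 × C: no H
  1 × F: no H
  1 × N: no H
  Total hydrogens = 8.
Molecular formula: C6H8FN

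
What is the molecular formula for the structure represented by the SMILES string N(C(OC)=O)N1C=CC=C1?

C6H8N2O2

Heavy atoms from the SMILES: 6 C, 2 N, 2 O.
Implicit hydrogens by atom environment:
  4 × C (aromatic): 1 H each → 4
  2 × O: no H
  1 × C: 3 H
  1 × C: no H
  1 × N: 1 H
  1 × N (aromatic): no H
  Total hydrogens = 8.
Molecular formula: C6H8N2O2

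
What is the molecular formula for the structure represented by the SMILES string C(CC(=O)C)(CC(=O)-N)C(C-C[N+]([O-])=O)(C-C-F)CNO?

Heavy atoms from the SMILES: 12 C, 1 F, 3 N, 5 O.
Implicit hydrogens by atom environment:
  7 × C: 2 H each → 14
  3 × C: no H
  3 × O: no H
  1 × C: 3 H
  1 × C: 1 H
  1 × F: no H
  1 × N: 2 H
  1 × N: 1 H
  1 × N (charge +1): no H
  1 × O: 1 H
  1 × O (charge -1): no H
  Total hydrogens = 22.
Molecular formula: C12H22FN3O5

C12H22FN3O5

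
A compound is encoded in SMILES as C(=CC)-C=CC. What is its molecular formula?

C6H10

Heavy atoms from the SMILES: 6 C.
Implicit hydrogens by atom environment:
  4 × C: 1 H each → 4
  2 × C: 3 H each → 6
  Total hydrogens = 10.
Molecular formula: C6H10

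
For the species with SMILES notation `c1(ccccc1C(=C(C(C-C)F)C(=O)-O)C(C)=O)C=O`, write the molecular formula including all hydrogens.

Heavy atoms from the SMILES: 15 C, 1 F, 4 O.
Implicit hydrogens by atom environment:
  4 × C (aromatic): 1 H each → 4
  4 × C: no H
  3 × O: no H
  2 × C: 3 H each → 6
  2 × C: 1 H each → 2
  2 × C (aromatic): no H
  1 × C: 2 H
  1 × F: no H
  1 × O: 1 H
  Total hydrogens = 15.
Molecular formula: C15H15FO4

C15H15FO4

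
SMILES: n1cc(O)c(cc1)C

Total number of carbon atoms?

The symbol for carbon appears 6 times in the SMILES. Lowercase c denotes aromatic carbon and counts toward C.

6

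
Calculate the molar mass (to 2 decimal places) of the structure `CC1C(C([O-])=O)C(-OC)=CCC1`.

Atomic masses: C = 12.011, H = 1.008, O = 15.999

169.20

Molecular formula: C9H13O3-.
M = 9×12.011 + 13×1.008 + 3×15.999 = 169.20 g/mol.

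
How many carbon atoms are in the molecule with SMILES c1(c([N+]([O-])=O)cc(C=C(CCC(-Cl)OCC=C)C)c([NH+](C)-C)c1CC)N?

19

The symbol for carbon appears 19 times in the SMILES. Lowercase c denotes aromatic carbon and counts toward C.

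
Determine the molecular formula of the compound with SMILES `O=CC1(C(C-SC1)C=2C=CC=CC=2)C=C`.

Heavy atoms from the SMILES: 13 C, 1 O, 1 S.
Implicit hydrogens by atom environment:
  5 × C (aromatic): 1 H each → 5
  3 × C: 2 H each → 6
  3 × C: 1 H each → 3
  1 × C: no H
  1 × C (aromatic): no H
  1 × O: no H
  1 × S: no H
  Total hydrogens = 14.
Molecular formula: C13H14OS

C13H14OS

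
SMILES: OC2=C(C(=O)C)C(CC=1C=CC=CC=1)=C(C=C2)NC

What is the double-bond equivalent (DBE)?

9

Molecular formula from the SMILES: C16H17NO2.
DoU = (2C + 2 + N − H − X)/2 = (2·16 + 2 + 1 − 17 − 0)/2 = 18/2 = 9.
(Structurally: 2 ring(s) + 7 π bond(s) = 9.)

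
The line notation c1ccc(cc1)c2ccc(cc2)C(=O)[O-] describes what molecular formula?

C13H9O2-

Heavy atoms from the SMILES: 13 C, 2 O.
Implicit hydrogens by atom environment:
  9 × C (aromatic): 1 H each → 9
  3 × C (aromatic): no H
  1 × C: no H
  1 × O: no H
  1 × O (charge -1): no H
  Total hydrogens = 9.
Net charge -1.
Molecular formula: C13H9O2-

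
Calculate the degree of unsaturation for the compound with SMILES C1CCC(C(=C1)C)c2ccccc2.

Molecular formula from the SMILES: C13H16.
DoU = (2C + 2 + N − H − X)/2 = (2·13 + 2 + 0 − 16 − 0)/2 = 12/2 = 6.
(Structurally: 2 ring(s) + 4 π bond(s) = 6.)

6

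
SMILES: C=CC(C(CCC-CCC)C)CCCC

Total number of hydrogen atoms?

30

Hydrogens are implicit in SMILES; fill each atom to its normal valence:
  9 × C: 2 H each → 18
  3 × C: 3 H each → 9
  3 × C: 1 H each → 3
  Total hydrogens = 30.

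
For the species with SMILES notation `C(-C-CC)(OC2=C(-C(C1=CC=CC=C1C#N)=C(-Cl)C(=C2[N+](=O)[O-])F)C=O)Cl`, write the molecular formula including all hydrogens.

Heavy atoms from the SMILES: 18 C, 2 Cl, 1 F, 2 N, 4 O.
Implicit hydrogens by atom environment:
  8 × C (aromatic): no H
  4 × C (aromatic): 1 H each → 4
  3 × O: no H
  2 × C: 2 H each → 4
  2 × C: 1 H each → 2
  2 × Cl: no H
  1 × C: 3 H
  1 × C: no H
  1 × F: no H
  1 × N (charge +1): no H
  1 × N: no H
  1 × O (charge -1): no H
  Total hydrogens = 13.
Molecular formula: C18H13Cl2FN2O4

C18H13Cl2FN2O4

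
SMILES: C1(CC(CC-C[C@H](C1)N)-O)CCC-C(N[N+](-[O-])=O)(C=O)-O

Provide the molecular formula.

Heavy atoms from the SMILES: 13 C, 3 N, 5 O.
Implicit hydrogens by atom environment:
  8 × C: 2 H each → 16
  4 × C: 1 H each → 4
  2 × O: 1 H each → 2
  2 × O: no H
  1 × C: no H
  1 × N: 2 H
  1 × N: 1 H
  1 × N (charge +1): no H
  1 × O (charge -1): no H
  Total hydrogens = 25.
Molecular formula: C13H25N3O5

C13H25N3O5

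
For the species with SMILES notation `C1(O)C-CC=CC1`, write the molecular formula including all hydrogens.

C6H10O

Heavy atoms from the SMILES: 6 C, 1 O.
Implicit hydrogens by atom environment:
  3 × C: 2 H each → 6
  3 × C: 1 H each → 3
  1 × O: 1 H
  Total hydrogens = 10.
Molecular formula: C6H10O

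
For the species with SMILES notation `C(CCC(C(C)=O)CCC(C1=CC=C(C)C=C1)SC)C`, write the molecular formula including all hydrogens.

C18H28OS

Heavy atoms from the SMILES: 18 C, 1 O, 1 S.
Implicit hydrogens by atom environment:
  5 × C: 2 H each → 10
  4 × C: 3 H each → 12
  4 × C (aromatic): 1 H each → 4
  2 × C: 1 H each → 2
  2 × C (aromatic): no H
  1 × C: no H
  1 × O: no H
  1 × S: no H
  Total hydrogens = 28.
Molecular formula: C18H28OS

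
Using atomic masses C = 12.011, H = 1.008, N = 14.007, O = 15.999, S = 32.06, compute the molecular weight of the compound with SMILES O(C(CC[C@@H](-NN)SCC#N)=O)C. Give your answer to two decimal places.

Molecular formula: C7H13N3O2S.
M = 7×12.011 + 13×1.008 + 3×14.007 + 2×15.999 + 1×32.06 = 203.26 g/mol.

203.26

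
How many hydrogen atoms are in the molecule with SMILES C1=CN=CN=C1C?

6

Hydrogens are implicit in SMILES; fill each atom to its normal valence:
  3 × C (aromatic): 1 H each → 3
  2 × N (aromatic): no H
  1 × C: 3 H
  1 × C (aromatic): no H
  Total hydrogens = 6.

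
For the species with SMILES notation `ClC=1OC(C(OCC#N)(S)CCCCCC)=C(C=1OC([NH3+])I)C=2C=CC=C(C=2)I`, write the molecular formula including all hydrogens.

Heavy atoms from the SMILES: 20 C, 1 Cl, 2 I, 2 N, 3 O, 1 S.
Implicit hydrogens by atom environment:
  6 × C: 2 H each → 12
  6 × C (aromatic): no H
  4 × C (aromatic): 1 H each → 4
  2 × C: no H
  2 × I: no H
  2 × O: no H
  1 × C: 3 H
  1 × C: 1 H
  1 × Cl: no H
  1 × N (charge +1): 3 H
  1 × N: no H
  1 × O (aromatic): no H
  1 × S: 1 H
  Total hydrogens = 24.
Net charge +1.
Molecular formula: C20H24ClI2N2O3S+

C20H24ClI2N2O3S+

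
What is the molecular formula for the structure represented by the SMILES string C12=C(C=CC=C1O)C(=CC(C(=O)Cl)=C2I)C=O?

Heavy atoms from the SMILES: 12 C, 1 Cl, 1 I, 3 O.
Implicit hydrogens by atom environment:
  6 × C (aromatic): no H
  4 × C (aromatic): 1 H each → 4
  2 × O: no H
  1 × C: 1 H
  1 × C: no H
  1 × Cl: no H
  1 × I: no H
  1 × O: 1 H
  Total hydrogens = 6.
Molecular formula: C12H6ClIO3

C12H6ClIO3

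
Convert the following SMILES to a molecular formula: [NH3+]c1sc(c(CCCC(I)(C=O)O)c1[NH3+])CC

Heavy atoms from the SMILES: 11 C, 1 I, 2 N, 2 O, 1 S.
Implicit hydrogens by atom environment:
  4 × C: 2 H each → 8
  4 × C (aromatic): no H
  2 × N (charge +1): 3 H each → 6
  1 × C: 3 H
  1 × C: 1 H
  1 × C: no H
  1 × I: no H
  1 × O: 1 H
  1 × O: no H
  1 × S (aromatic): no H
  Total hydrogens = 19.
Net charge +2.
Molecular formula: [C11H19IN2O2S]2+

[C11H19IN2O2S]2+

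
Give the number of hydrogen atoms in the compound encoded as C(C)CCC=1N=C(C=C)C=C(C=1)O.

Hydrogens are implicit in SMILES; fill each atom to its normal valence:
  4 × C: 2 H each → 8
  3 × C (aromatic): no H
  2 × C (aromatic): 1 H each → 2
  1 × C: 3 H
  1 × C: 1 H
  1 × N (aromatic): no H
  1 × O: 1 H
  Total hydrogens = 15.

15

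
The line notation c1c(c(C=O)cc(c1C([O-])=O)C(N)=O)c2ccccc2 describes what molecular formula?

C15H10NO4-

Heavy atoms from the SMILES: 15 C, 1 N, 4 O.
Implicit hydrogens by atom environment:
  7 × C (aromatic): 1 H each → 7
  5 × C (aromatic): no H
  3 × O: no H
  2 × C: no H
  1 × C: 1 H
  1 × N: 2 H
  1 × O (charge -1): no H
  Total hydrogens = 10.
Net charge -1.
Molecular formula: C15H10NO4-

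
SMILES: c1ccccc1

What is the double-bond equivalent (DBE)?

4

Molecular formula from the SMILES: C6H6.
DoU = (2C + 2 + N − H − X)/2 = (2·6 + 2 + 0 − 6 − 0)/2 = 8/2 = 4.
(Structurally: 1 ring(s) + 3 π bond(s) = 4.)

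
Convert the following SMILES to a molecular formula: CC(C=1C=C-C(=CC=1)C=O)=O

Heavy atoms from the SMILES: 9 C, 2 O.
Implicit hydrogens by atom environment:
  4 × C (aromatic): 1 H each → 4
  2 × C (aromatic): no H
  2 × O: no H
  1 × C: 3 H
  1 × C: 1 H
  1 × C: no H
  Total hydrogens = 8.
Molecular formula: C9H8O2

C9H8O2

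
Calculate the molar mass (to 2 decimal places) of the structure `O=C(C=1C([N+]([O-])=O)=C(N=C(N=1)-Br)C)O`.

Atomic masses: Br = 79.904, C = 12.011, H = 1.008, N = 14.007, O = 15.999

262.02

Molecular formula: C6H4BrN3O4.
M = 1×79.904 + 6×12.011 + 4×1.008 + 3×14.007 + 4×15.999 = 262.02 g/mol.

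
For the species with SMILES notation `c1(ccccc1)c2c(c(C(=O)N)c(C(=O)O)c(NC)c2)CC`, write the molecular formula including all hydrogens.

C17H18N2O3

Heavy atoms from the SMILES: 17 C, 2 N, 3 O.
Implicit hydrogens by atom environment:
  6 × C (aromatic): 1 H each → 6
  6 × C (aromatic): no H
  2 × C: 3 H each → 6
  2 × C: no H
  2 × O: no H
  1 × C: 2 H
  1 × N: 2 H
  1 × N: 1 H
  1 × O: 1 H
  Total hydrogens = 18.
Molecular formula: C17H18N2O3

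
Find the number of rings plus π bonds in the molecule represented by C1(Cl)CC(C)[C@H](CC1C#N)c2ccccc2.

7

Molecular formula from the SMILES: C14H16ClN.
DoU = (2C + 2 + N − H − X)/2 = (2·14 + 2 + 1 − 16 − 1)/2 = 14/2 = 7.
(Structurally: 2 ring(s) + 5 π bond(s) = 7.)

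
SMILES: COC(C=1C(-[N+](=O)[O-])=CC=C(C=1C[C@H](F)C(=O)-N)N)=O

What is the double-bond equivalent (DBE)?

Molecular formula from the SMILES: C11H12FN3O5.
DoU = (2C + 2 + N − H − X)/2 = (2·11 + 2 + 3 − 12 − 1)/2 = 14/2 = 7.
(Structurally: 1 ring(s) + 6 π bond(s) = 7.)

7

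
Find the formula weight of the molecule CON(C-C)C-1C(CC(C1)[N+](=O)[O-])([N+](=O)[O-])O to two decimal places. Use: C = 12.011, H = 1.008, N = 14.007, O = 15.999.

249.22

Molecular formula: C8H15N3O6.
M = 8×12.011 + 15×1.008 + 3×14.007 + 6×15.999 = 249.22 g/mol.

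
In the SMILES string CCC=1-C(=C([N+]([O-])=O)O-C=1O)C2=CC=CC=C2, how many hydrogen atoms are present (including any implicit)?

11

Hydrogens are implicit in SMILES; fill each atom to its normal valence:
  5 × C (aromatic): 1 H each → 5
  5 × C (aromatic): no H
  1 × C: 3 H
  1 × C: 2 H
  1 × N (charge +1): no H
  1 × O: 1 H
  1 × O (aromatic): no H
  1 × O: no H
  1 × O (charge -1): no H
  Total hydrogens = 11.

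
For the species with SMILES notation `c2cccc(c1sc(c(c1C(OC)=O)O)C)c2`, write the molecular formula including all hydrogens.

C13H12O3S

Heavy atoms from the SMILES: 13 C, 3 O, 1 S.
Implicit hydrogens by atom environment:
  5 × C (aromatic): 1 H each → 5
  5 × C (aromatic): no H
  2 × C: 3 H each → 6
  2 × O: no H
  1 × C: no H
  1 × O: 1 H
  1 × S (aromatic): no H
  Total hydrogens = 12.
Molecular formula: C13H12O3S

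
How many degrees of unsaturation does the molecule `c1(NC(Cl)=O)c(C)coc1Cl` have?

4

Molecular formula from the SMILES: C6H5Cl2NO2.
DoU = (2C + 2 + N − H − X)/2 = (2·6 + 2 + 1 − 5 − 2)/2 = 8/2 = 4.
(Structurally: 1 ring(s) + 3 π bond(s) = 4.)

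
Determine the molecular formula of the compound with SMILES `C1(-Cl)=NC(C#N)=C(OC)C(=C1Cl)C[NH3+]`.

C8H8Cl2N3O+

Heavy atoms from the SMILES: 8 C, 2 Cl, 3 N, 1 O.
Implicit hydrogens by atom environment:
  5 × C (aromatic): no H
  2 × Cl: no H
  1 × C: 3 H
  1 × C: 2 H
  1 × C: no H
  1 × N (charge +1): 3 H
  1 × N (aromatic): no H
  1 × N: no H
  1 × O: no H
  Total hydrogens = 8.
Net charge +1.
Molecular formula: C8H8Cl2N3O+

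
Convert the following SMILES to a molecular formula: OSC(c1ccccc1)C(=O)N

C8H9NO2S

Heavy atoms from the SMILES: 8 C, 1 N, 2 O, 1 S.
Implicit hydrogens by atom environment:
  5 × C (aromatic): 1 H each → 5
  1 × C: 1 H
  1 × C: no H
  1 × C (aromatic): no H
  1 × N: 2 H
  1 × O: 1 H
  1 × O: no H
  1 × S: no H
  Total hydrogens = 9.
Molecular formula: C8H9NO2S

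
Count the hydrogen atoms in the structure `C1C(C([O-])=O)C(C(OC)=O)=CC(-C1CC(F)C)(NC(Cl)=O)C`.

18

Hydrogens are implicit in SMILES; fill each atom to its normal valence:
  5 × C: no H
  4 × C: 1 H each → 4
  4 × O: no H
  3 × C: 3 H each → 9
  2 × C: 2 H each → 4
  1 × Cl: no H
  1 × F: no H
  1 × N: 1 H
  1 × O (charge -1): no H
  Total hydrogens = 18.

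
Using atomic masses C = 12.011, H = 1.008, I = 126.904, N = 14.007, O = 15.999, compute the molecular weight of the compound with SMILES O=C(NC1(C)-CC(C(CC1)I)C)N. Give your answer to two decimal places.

296.15

Molecular formula: C9H17IN2O.
M = 9×12.011 + 17×1.008 + 1×126.904 + 2×14.007 + 1×15.999 = 296.15 g/mol.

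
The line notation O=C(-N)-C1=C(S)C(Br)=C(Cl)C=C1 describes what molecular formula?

Heavy atoms from the SMILES: 1 Br, 7 C, 1 Cl, 1 N, 1 O, 1 S.
Implicit hydrogens by atom environment:
  4 × C (aromatic): no H
  2 × C (aromatic): 1 H each → 2
  1 × Br: no H
  1 × C: no H
  1 × Cl: no H
  1 × N: 2 H
  1 × O: no H
  1 × S: 1 H
  Total hydrogens = 5.
Molecular formula: C7H5BrClNOS

C7H5BrClNOS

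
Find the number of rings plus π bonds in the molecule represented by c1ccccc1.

Molecular formula from the SMILES: C6H6.
DoU = (2C + 2 + N − H − X)/2 = (2·6 + 2 + 0 − 6 − 0)/2 = 8/2 = 4.
(Structurally: 1 ring(s) + 3 π bond(s) = 4.)

4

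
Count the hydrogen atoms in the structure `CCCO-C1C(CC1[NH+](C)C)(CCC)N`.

Hydrogens are implicit in SMILES; fill each atom to its normal valence:
  5 × C: 2 H each → 10
  4 × C: 3 H each → 12
  2 × C: 1 H each → 2
  1 × C: no H
  1 × N: 2 H
  1 × N (charge +1): 1 H
  1 × O: no H
  Total hydrogens = 27.

27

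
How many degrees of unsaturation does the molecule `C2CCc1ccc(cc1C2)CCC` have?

Molecular formula from the SMILES: C13H18.
DoU = (2C + 2 + N − H − X)/2 = (2·13 + 2 + 0 − 18 − 0)/2 = 10/2 = 5.
(Structurally: 2 ring(s) + 3 π bond(s) = 5.)

5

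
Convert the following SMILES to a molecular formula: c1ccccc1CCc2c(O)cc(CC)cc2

Heavy atoms from the SMILES: 16 C, 1 O.
Implicit hydrogens by atom environment:
  8 × C (aromatic): 1 H each → 8
  4 × C (aromatic): no H
  3 × C: 2 H each → 6
  1 × C: 3 H
  1 × O: 1 H
  Total hydrogens = 18.
Molecular formula: C16H18O

C16H18O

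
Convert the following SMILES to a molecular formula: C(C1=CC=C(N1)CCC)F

C8H12FN

Heavy atoms from the SMILES: 8 C, 1 F, 1 N.
Implicit hydrogens by atom environment:
  3 × C: 2 H each → 6
  2 × C (aromatic): 1 H each → 2
  2 × C (aromatic): no H
  1 × C: 3 H
  1 × F: no H
  1 × N (aromatic): 1 H
  Total hydrogens = 12.
Molecular formula: C8H12FN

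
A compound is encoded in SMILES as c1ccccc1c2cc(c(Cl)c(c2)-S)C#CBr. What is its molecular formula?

Heavy atoms from the SMILES: 1 Br, 14 C, 1 Cl, 1 S.
Implicit hydrogens by atom environment:
  7 × C (aromatic): 1 H each → 7
  5 × C (aromatic): no H
  2 × C: no H
  1 × Br: no H
  1 × Cl: no H
  1 × S: 1 H
  Total hydrogens = 8.
Molecular formula: C14H8BrClS

C14H8BrClS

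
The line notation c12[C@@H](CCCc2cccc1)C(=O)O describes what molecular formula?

C11H12O2

Heavy atoms from the SMILES: 11 C, 2 O.
Implicit hydrogens by atom environment:
  4 × C (aromatic): 1 H each → 4
  3 × C: 2 H each → 6
  2 × C (aromatic): no H
  1 × C: 1 H
  1 × C: no H
  1 × O: 1 H
  1 × O: no H
  Total hydrogens = 12.
Molecular formula: C11H12O2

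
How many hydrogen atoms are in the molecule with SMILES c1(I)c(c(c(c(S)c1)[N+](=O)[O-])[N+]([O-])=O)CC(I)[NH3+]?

8

Hydrogens are implicit in SMILES; fill each atom to its normal valence:
  5 × C (aromatic): no H
  2 × I: no H
  2 × N (charge +1): no H
  2 × O: no H
  2 × O (charge -1): no H
  1 × C: 2 H
  1 × C (aromatic): 1 H
  1 × C: 1 H
  1 × N (charge +1): 3 H
  1 × S: 1 H
  Total hydrogens = 8.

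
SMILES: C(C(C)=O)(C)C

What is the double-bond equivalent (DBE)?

1

Molecular formula from the SMILES: C5H10O.
DoU = (2C + 2 + N − H − X)/2 = (2·5 + 2 + 0 − 10 − 0)/2 = 2/2 = 1.
(Structurally: 0 ring(s) + 1 π bond(s) = 1.)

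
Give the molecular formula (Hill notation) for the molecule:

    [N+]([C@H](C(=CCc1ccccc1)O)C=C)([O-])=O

Heavy atoms from the SMILES: 12 C, 1 N, 3 O.
Implicit hydrogens by atom environment:
  5 × C (aromatic): 1 H each → 5
  3 × C: 1 H each → 3
  2 × C: 2 H each → 4
  1 × C: no H
  1 × C (aromatic): no H
  1 × N (charge +1): no H
  1 × O: 1 H
  1 × O: no H
  1 × O (charge -1): no H
  Total hydrogens = 13.
Molecular formula: C12H13NO3

C12H13NO3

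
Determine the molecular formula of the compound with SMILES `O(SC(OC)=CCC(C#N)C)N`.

Heavy atoms from the SMILES: 7 C, 2 N, 2 O, 1 S.
Implicit hydrogens by atom environment:
  2 × C: 3 H each → 6
  2 × C: 1 H each → 2
  2 × C: no H
  2 × O: no H
  1 × C: 2 H
  1 × N: 2 H
  1 × N: no H
  1 × S: no H
  Total hydrogens = 12.
Molecular formula: C7H12N2O2S

C7H12N2O2S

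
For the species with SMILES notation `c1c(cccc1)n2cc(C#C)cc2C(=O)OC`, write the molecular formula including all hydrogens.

C14H11NO2

Heavy atoms from the SMILES: 14 C, 1 N, 2 O.
Implicit hydrogens by atom environment:
  7 × C (aromatic): 1 H each → 7
  3 × C (aromatic): no H
  2 × C: no H
  2 × O: no H
  1 × C: 3 H
  1 × C: 1 H
  1 × N (aromatic): no H
  Total hydrogens = 11.
Molecular formula: C14H11NO2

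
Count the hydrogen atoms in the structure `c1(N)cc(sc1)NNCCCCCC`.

19

Hydrogens are implicit in SMILES; fill each atom to its normal valence:
  5 × C: 2 H each → 10
  2 × C (aromatic): 1 H each → 2
  2 × C (aromatic): no H
  2 × N: 1 H each → 2
  1 × C: 3 H
  1 × N: 2 H
  1 × S (aromatic): no H
  Total hydrogens = 19.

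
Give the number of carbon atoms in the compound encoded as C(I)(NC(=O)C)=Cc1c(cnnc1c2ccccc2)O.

14

The symbol for carbon appears 14 times in the SMILES. Lowercase c denotes aromatic carbon and counts toward C.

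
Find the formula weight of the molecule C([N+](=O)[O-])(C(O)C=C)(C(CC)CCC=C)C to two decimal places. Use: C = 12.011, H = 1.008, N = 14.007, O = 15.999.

227.30

Molecular formula: C12H21NO3.
M = 12×12.011 + 21×1.008 + 1×14.007 + 3×15.999 = 227.30 g/mol.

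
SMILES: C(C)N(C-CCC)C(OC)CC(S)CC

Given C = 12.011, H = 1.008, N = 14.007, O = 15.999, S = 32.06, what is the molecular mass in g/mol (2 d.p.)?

Molecular formula: C12H27NOS.
M = 12×12.011 + 27×1.008 + 1×14.007 + 1×15.999 + 1×32.06 = 233.41 g/mol.

233.41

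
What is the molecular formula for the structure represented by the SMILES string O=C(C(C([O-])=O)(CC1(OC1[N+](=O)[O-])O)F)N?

C6H6FN2O7-

Heavy atoms from the SMILES: 6 C, 1 F, 2 N, 7 O.
Implicit hydrogens by atom environment:
  4 × C: no H
  4 × O: no H
  2 × O (charge -1): no H
  1 × C: 2 H
  1 × C: 1 H
  1 × F: no H
  1 × N: 2 H
  1 × N (charge +1): no H
  1 × O: 1 H
  Total hydrogens = 6.
Net charge -1.
Molecular formula: C6H6FN2O7-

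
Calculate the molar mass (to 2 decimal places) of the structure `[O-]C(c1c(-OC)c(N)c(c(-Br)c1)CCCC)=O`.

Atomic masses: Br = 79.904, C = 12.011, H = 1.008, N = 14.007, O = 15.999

Molecular formula: C12H15BrNO3-.
M = 1×79.904 + 12×12.011 + 15×1.008 + 1×14.007 + 3×15.999 = 301.16 g/mol.

301.16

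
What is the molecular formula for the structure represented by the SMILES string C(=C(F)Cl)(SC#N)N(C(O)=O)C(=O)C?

C6H4ClFN2O3S

Heavy atoms from the SMILES: 6 C, 1 Cl, 1 F, 2 N, 3 O, 1 S.
Implicit hydrogens by atom environment:
  5 × C: no H
  2 × N: no H
  2 × O: no H
  1 × C: 3 H
  1 × Cl: no H
  1 × F: no H
  1 × O: 1 H
  1 × S: no H
  Total hydrogens = 4.
Molecular formula: C6H4ClFN2O3S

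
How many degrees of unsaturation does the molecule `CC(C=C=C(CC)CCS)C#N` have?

4

Molecular formula from the SMILES: C10H15NS.
DoU = (2C + 2 + N − H − X)/2 = (2·10 + 2 + 1 − 15 − 0)/2 = 8/2 = 4.
(Structurally: 0 ring(s) + 4 π bond(s) = 4.)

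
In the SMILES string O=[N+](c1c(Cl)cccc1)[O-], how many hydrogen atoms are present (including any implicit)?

Hydrogens are implicit in SMILES; fill each atom to its normal valence:
  4 × C (aromatic): 1 H each → 4
  2 × C (aromatic): no H
  1 × Cl: no H
  1 × N (charge +1): no H
  1 × O: no H
  1 × O (charge -1): no H
  Total hydrogens = 4.

4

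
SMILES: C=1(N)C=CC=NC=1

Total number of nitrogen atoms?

2

The symbol for nitrogen appears 2 times in the SMILES.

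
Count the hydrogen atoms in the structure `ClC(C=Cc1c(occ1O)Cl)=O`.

Hydrogens are implicit in SMILES; fill each atom to its normal valence:
  3 × C (aromatic): no H
  2 × C: 1 H each → 2
  2 × Cl: no H
  1 × C (aromatic): 1 H
  1 × C: no H
  1 × O: 1 H
  1 × O (aromatic): no H
  1 × O: no H
  Total hydrogens = 4.

4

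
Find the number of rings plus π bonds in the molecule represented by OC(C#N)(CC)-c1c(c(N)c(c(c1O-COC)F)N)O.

Molecular formula from the SMILES: C12H16FN3O4.
DoU = (2C + 2 + N − H − X)/2 = (2·12 + 2 + 3 − 16 − 1)/2 = 12/2 = 6.
(Structurally: 1 ring(s) + 5 π bond(s) = 6.)

6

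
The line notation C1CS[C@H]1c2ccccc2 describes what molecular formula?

C9H10S

Heavy atoms from the SMILES: 9 C, 1 S.
Implicit hydrogens by atom environment:
  5 × C (aromatic): 1 H each → 5
  2 × C: 2 H each → 4
  1 × C: 1 H
  1 × C (aromatic): no H
  1 × S: no H
  Total hydrogens = 10.
Molecular formula: C9H10S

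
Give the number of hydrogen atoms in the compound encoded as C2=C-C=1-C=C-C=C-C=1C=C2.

8

Hydrogens are implicit in SMILES; fill each atom to its normal valence:
  8 × C (aromatic): 1 H each → 8
  2 × C (aromatic): no H
  Total hydrogens = 8.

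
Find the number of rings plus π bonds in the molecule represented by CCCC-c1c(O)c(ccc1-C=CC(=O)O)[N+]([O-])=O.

Molecular formula from the SMILES: C13H15NO5.
DoU = (2C + 2 + N − H − X)/2 = (2·13 + 2 + 1 − 15 − 0)/2 = 14/2 = 7.
(Structurally: 1 ring(s) + 6 π bond(s) = 7.)

7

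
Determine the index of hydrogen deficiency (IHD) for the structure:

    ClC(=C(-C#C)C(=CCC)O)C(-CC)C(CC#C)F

Molecular formula from the SMILES: C15H18ClFO.
DoU = (2C + 2 + N − H − X)/2 = (2·15 + 2 + 0 − 18 − 2)/2 = 12/2 = 6.
(Structurally: 0 ring(s) + 6 π bond(s) = 6.)

6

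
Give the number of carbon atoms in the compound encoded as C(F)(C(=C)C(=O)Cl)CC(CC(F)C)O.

9

The symbol for carbon appears 9 times in the SMILES. (Cl is a single chlorine, not C + l.)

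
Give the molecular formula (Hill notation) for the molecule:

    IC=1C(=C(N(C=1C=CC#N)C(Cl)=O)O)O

Heavy atoms from the SMILES: 8 C, 1 Cl, 1 I, 2 N, 3 O.
Implicit hydrogens by atom environment:
  4 × C (aromatic): no H
  2 × C: 1 H each → 2
  2 × C: no H
  2 × O: 1 H each → 2
  1 × Cl: no H
  1 × I: no H
  1 × N (aromatic): no H
  1 × N: no H
  1 × O: no H
  Total hydrogens = 4.
Molecular formula: C8H4ClIN2O3

C8H4ClIN2O3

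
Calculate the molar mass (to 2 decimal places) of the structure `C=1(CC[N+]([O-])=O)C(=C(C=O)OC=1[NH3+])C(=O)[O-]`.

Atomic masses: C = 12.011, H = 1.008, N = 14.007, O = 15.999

228.16

Molecular formula: C8H8N2O6.
M = 8×12.011 + 8×1.008 + 2×14.007 + 6×15.999 = 228.16 g/mol.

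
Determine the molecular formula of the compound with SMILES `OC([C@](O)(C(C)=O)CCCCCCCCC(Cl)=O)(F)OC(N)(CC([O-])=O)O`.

C16H26ClFNO8-

Heavy atoms from the SMILES: 16 C, 1 Cl, 1 F, 1 N, 8 O.
Implicit hydrogens by atom environment:
  9 × C: 2 H each → 18
  6 × C: no H
  4 × O: no H
  3 × O: 1 H each → 3
  1 × C: 3 H
  1 × Cl: no H
  1 × F: no H
  1 × N: 2 H
  1 × O (charge -1): no H
  Total hydrogens = 26.
Net charge -1.
Molecular formula: C16H26ClFNO8-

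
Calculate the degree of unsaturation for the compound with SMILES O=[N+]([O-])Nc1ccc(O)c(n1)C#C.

7

Molecular formula from the SMILES: C7H5N3O3.
DoU = (2C + 2 + N − H − X)/2 = (2·7 + 2 + 3 − 5 − 0)/2 = 14/2 = 7.
(Structurally: 1 ring(s) + 6 π bond(s) = 7.)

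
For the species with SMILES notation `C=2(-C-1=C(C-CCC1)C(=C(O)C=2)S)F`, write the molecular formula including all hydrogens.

Heavy atoms from the SMILES: 10 C, 1 F, 1 O, 1 S.
Implicit hydrogens by atom environment:
  5 × C (aromatic): no H
  4 × C: 2 H each → 8
  1 × C (aromatic): 1 H
  1 × F: no H
  1 × O: 1 H
  1 × S: 1 H
  Total hydrogens = 11.
Molecular formula: C10H11FOS

C10H11FOS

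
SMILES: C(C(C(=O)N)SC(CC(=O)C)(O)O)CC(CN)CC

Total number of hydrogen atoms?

Hydrogens are implicit in SMILES; fill each atom to its normal valence:
  5 × C: 2 H each → 10
  3 × C: no H
  2 × C: 3 H each → 6
  2 × C: 1 H each → 2
  2 × N: 2 H each → 4
  2 × O: 1 H each → 2
  2 × O: no H
  1 × S: no H
  Total hydrogens = 24.

24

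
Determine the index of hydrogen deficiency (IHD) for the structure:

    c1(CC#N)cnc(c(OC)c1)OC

6

Molecular formula from the SMILES: C9H10N2O2.
DoU = (2C + 2 + N − H − X)/2 = (2·9 + 2 + 2 − 10 − 0)/2 = 12/2 = 6.
(Structurally: 1 ring(s) + 5 π bond(s) = 6.)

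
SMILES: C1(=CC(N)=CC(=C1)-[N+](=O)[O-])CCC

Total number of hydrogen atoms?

12

Hydrogens are implicit in SMILES; fill each atom to its normal valence:
  3 × C (aromatic): 1 H each → 3
  3 × C (aromatic): no H
  2 × C: 2 H each → 4
  1 × C: 3 H
  1 × N: 2 H
  1 × N (charge +1): no H
  1 × O: no H
  1 × O (charge -1): no H
  Total hydrogens = 12.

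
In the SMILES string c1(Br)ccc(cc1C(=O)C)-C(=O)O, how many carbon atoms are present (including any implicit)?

9

The symbol for carbon appears 9 times in the SMILES. Lowercase c denotes aromatic carbon and counts toward C.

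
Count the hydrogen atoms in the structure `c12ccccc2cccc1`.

8

Hydrogens are implicit in SMILES; fill each atom to its normal valence:
  8 × C (aromatic): 1 H each → 8
  2 × C (aromatic): no H
  Total hydrogens = 8.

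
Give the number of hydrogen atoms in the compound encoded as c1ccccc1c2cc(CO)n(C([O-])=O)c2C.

12

Hydrogens are implicit in SMILES; fill each atom to its normal valence:
  6 × C (aromatic): 1 H each → 6
  4 × C (aromatic): no H
  1 × C: 3 H
  1 × C: 2 H
  1 × C: no H
  1 × N (aromatic): no H
  1 × O: 1 H
  1 × O: no H
  1 × O (charge -1): no H
  Total hydrogens = 12.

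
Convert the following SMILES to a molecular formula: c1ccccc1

C6H6

Heavy atoms from the SMILES: 6 C.
Implicit hydrogens by atom environment:
  6 × C (aromatic): 1 H each → 6
  Total hydrogens = 6.
Molecular formula: C6H6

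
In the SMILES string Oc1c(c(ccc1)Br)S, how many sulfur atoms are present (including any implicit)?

1

The symbol for sulfur appears 1 time in the SMILES.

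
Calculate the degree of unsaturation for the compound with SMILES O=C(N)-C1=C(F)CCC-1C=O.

Molecular formula from the SMILES: C7H8FNO2.
DoU = (2C + 2 + N − H − X)/2 = (2·7 + 2 + 1 − 8 − 1)/2 = 8/2 = 4.
(Structurally: 1 ring(s) + 3 π bond(s) = 4.)

4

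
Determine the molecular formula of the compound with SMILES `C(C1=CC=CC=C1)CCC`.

C10H14

Heavy atoms from the SMILES: 10 C.
Implicit hydrogens by atom environment:
  5 × C (aromatic): 1 H each → 5
  3 × C: 2 H each → 6
  1 × C: 3 H
  1 × C (aromatic): no H
  Total hydrogens = 14.
Molecular formula: C10H14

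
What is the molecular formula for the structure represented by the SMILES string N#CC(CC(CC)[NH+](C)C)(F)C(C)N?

C10H21FN3+

Heavy atoms from the SMILES: 10 C, 1 F, 3 N.
Implicit hydrogens by atom environment:
  4 × C: 3 H each → 12
  2 × C: 2 H each → 4
  2 × C: 1 H each → 2
  2 × C: no H
  1 × F: no H
  1 × N: 2 H
  1 × N (charge +1): 1 H
  1 × N: no H
  Total hydrogens = 21.
Net charge +1.
Molecular formula: C10H21FN3+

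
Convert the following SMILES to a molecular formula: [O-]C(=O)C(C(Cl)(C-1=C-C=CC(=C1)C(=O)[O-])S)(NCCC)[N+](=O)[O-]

[C13H13ClN2O6S]2-

Heavy atoms from the SMILES: 13 C, 1 Cl, 2 N, 6 O, 1 S.
Implicit hydrogens by atom environment:
  4 × C (aromatic): 1 H each → 4
  4 × C: no H
  3 × O: no H
  3 × O (charge -1): no H
  2 × C: 2 H each → 4
  2 × C (aromatic): no H
  1 × C: 3 H
  1 × Cl: no H
  1 × N: 1 H
  1 × N (charge +1): no H
  1 × S: 1 H
  Total hydrogens = 13.
Net charge -2.
Molecular formula: [C13H13ClN2O6S]2-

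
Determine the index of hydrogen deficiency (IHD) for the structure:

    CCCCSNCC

Molecular formula from the SMILES: C6H15NS.
DoU = (2C + 2 + N − H − X)/2 = (2·6 + 2 + 1 − 15 − 0)/2 = 0/2 = 0.
(Structurally: 0 ring(s) + 0 π bond(s) = 0.)

0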